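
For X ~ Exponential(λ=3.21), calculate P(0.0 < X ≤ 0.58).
0.844607

We have X ~ Exponential(λ=3.21).

To find P(0.0 < X ≤ 0.58), we use:
P(0.0 < X ≤ 0.58) = P(X ≤ 0.58) - P(X ≤ 0.0)
                 = F(0.58) - F(0.0)
                 = 0.844607 - 0.000000
                 = 0.844607

So there's approximately a 84.5% chance that X falls in this range.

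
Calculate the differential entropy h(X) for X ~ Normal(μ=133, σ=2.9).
2.4836 nats

We have X ~ Normal(μ=133, σ=2.9).

The differential entropy measures the uncertainty or information content of the distribution.

For a Normal distribution with μ=133, σ=2.9:
h(X) = 2.4836 nats

(In bits, this would be 3.5831 bits.)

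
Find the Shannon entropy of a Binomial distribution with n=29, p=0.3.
2.3197 nats

We have X ~ Binomial(n=29, p=0.3).

The Shannon entropy measures the uncertainty or information content of the distribution.

For a Binomial distribution with n=29, p=0.3:
H(X) = 2.3197 nats

(In bits, this would be 3.3467 bits.)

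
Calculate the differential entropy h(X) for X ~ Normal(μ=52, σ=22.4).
4.5280 nats

We have X ~ Normal(μ=52, σ=22.4).

The differential entropy measures the uncertainty or information content of the distribution.

For a Normal distribution with μ=52, σ=22.4:
h(X) = 4.5280 nats

(In bits, this would be 6.5325 bits.)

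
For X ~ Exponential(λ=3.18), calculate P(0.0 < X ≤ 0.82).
0.926289

We have X ~ Exponential(λ=3.18).

To find P(0.0 < X ≤ 0.82), we use:
P(0.0 < X ≤ 0.82) = P(X ≤ 0.82) - P(X ≤ 0.0)
                 = F(0.82) - F(0.0)
                 = 0.926289 - 0.000000
                 = 0.926289

So there's approximately a 92.6% chance that X falls in this range.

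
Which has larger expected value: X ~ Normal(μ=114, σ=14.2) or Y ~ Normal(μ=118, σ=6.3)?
Y has larger mean (118.0000 > 114.0000)

Compute the expected value for each distribution:

X ~ Normal(μ=114, σ=14.2):
E[X] = 114.0000

Y ~ Normal(μ=118, σ=6.3):
E[Y] = 118.0000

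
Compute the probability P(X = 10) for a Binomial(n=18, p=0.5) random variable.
0.166924

We have X ~ Binomial(n=18, p=0.5).

For a Binomial distribution, the PMF gives us the probability of each outcome.

Using the PMF formula:
P(X = 10) = 0.166924

Rounded to 4 decimal places: 0.1669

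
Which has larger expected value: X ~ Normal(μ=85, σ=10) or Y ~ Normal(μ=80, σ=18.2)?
X has larger mean (85.0000 > 80.0000)

Compute the expected value for each distribution:

X ~ Normal(μ=85, σ=10):
E[X] = 85.0000

Y ~ Normal(μ=80, σ=18.2):
E[Y] = 80.0000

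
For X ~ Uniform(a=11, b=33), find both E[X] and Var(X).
E[X] = 22.0000, Var(X) = 40.3333

We have X ~ Uniform(a=11, b=33).

For a Uniform distribution with a=11, b=33:

Expected value:
E[X] = 22.0000

Variance:
Var(X) = 40.3333

Standard deviation:
σ = √Var(X) = 6.3509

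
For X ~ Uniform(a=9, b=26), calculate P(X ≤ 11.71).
0.159412

We have X ~ Uniform(a=9, b=26).

The CDF gives us P(X ≤ k).

Using the CDF:
P(X ≤ 11.71) = 0.159412

This means there's approximately a 15.9% chance that X is at most 11.71.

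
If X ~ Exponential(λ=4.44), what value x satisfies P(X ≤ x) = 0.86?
0.4428

We have X ~ Exponential(λ=4.44).

We want to find x such that P(X ≤ x) = 0.86.

This is the 86th percentile, which means 86% of values fall below this point.

Using the inverse CDF (quantile function):
x = F⁻¹(0.86) = 0.4428

Verification: P(X ≤ 0.4428) = 0.86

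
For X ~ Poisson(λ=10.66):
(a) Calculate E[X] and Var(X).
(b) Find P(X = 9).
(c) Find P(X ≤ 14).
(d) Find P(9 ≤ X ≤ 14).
(a) E[X] = 10.6600, Var(X) = 10.6600
(b) P(X = 9) = 0.114940
(c) P(X ≤ 14) = 0.877616
(d) P(9 ≤ X ≤ 14) = 0.614039

We have X ~ Poisson(λ=10.66).

(a) Moments:
E[X] = 10.6600
Var(X) = 10.6600
σ = √Var(X) = 3.2650

(b) Point probability using PMF:
P(X = 9) = 0.114940

(c) Cumulative probability using CDF:
P(X ≤ 14) = F(14) = 0.877616

(d) Range probability:
P(9 ≤ X ≤ 14) = P(X ≤ 14) - P(X ≤ 8)
                   = F(14) - F(8)
                   = 0.877616 - 0.263577
                   = 0.614039

This means approximately 61.4% of outcomes fall in the interval [9, 14].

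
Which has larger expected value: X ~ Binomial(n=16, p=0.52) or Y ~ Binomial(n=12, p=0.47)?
X has larger mean (8.3200 > 5.6400)

Compute the expected value for each distribution:

X ~ Binomial(n=16, p=0.52):
E[X] = 8.3200

Y ~ Binomial(n=12, p=0.47):
E[Y] = 5.6400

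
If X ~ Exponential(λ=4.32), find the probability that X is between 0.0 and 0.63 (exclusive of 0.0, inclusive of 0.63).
0.934231

We have X ~ Exponential(λ=4.32).

To find P(0.0 < X ≤ 0.63), we use:
P(0.0 < X ≤ 0.63) = P(X ≤ 0.63) - P(X ≤ 0.0)
                 = F(0.63) - F(0.0)
                 = 0.934231 - 0.000000
                 = 0.934231

So there's approximately a 93.4% chance that X falls in this range.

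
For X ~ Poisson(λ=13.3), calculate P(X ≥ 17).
0.186805

We have X ~ Poisson(λ=13.3).

For discrete distributions, P(X ≥ 17) = 1 - P(X ≤ 16).

P(X ≤ 16) = 0.813195
P(X ≥ 17) = 1 - 0.813195 = 0.186805

So there's approximately a 18.7% chance that X is at least 17.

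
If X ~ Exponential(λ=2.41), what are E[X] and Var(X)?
E[X] = 0.4149, Var(X) = 0.1722

We have X ~ Exponential(λ=2.41).

For an Exponential distribution with λ=2.41:

Expected value:
E[X] = 0.4149

Variance:
Var(X) = 0.1722

Standard deviation:
σ = √Var(X) = 0.4149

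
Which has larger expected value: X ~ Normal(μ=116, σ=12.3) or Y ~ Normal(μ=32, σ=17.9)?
X has larger mean (116.0000 > 32.0000)

Compute the expected value for each distribution:

X ~ Normal(μ=116, σ=12.3):
E[X] = 116.0000

Y ~ Normal(μ=32, σ=17.9):
E[Y] = 32.0000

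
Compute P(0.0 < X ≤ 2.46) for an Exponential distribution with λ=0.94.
0.900977

We have X ~ Exponential(λ=0.94).

To find P(0.0 < X ≤ 2.46), we use:
P(0.0 < X ≤ 2.46) = P(X ≤ 2.46) - P(X ≤ 0.0)
                 = F(2.46) - F(0.0)
                 = 0.900977 - 0.000000
                 = 0.900977

So there's approximately a 90.1% chance that X falls in this range.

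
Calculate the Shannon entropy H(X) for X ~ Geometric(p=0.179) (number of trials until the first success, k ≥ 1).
2.6250 nats

We have X ~ Geometric(p=0.179) (number of trials until the first success, k ≥ 1).

The Shannon entropy measures the uncertainty or information content of the distribution.

For a Geometric distribution with p=0.179 (number of trials until the first success, k ≥ 1):
H(X) = 2.6250 nats

(In bits, this would be 3.7871 bits.)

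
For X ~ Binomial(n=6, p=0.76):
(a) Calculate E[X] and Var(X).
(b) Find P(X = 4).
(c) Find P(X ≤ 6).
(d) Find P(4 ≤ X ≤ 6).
(a) E[X] = 4.5600, Var(X) = 1.0944
(b) P(X = 4) = 0.288249
(c) P(X ≤ 6) = 1.000000
(d) P(4 ≤ X ≤ 6) = 0.846065

We have X ~ Binomial(n=6, p=0.76).

(a) Moments:
E[X] = 4.5600
Var(X) = 1.0944
σ = √Var(X) = 1.0461

(b) Point probability using PMF:
P(X = 4) = 0.288249

(c) Cumulative probability using CDF:
P(X ≤ 6) = F(6) = 1.000000

(d) Range probability:
P(4 ≤ X ≤ 6) = P(X ≤ 6) - P(X ≤ 3)
                   = F(6) - F(3)
                   = 1.000000 - 0.153935
                   = 0.846065

This means approximately 84.6% of outcomes fall in the interval [4, 6].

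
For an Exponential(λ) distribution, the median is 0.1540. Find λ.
λ = 4.5010

For X ~ Exponential(λ), the CDF is F(x) = 1 - e^(-λx).
The median m satisfies F(m) = 0.5:
1 - e^(-λm) = 0.5
e^(-λm) = 0.5
λm = ln(2)
m = ln(2) / λ

Given m = 0.1540:
λ = ln(2) / 0.1540 = 0.693147 / 0.1540 = 4.5010

Verification: ln(2) / 4.5010 = 0.1540 ✓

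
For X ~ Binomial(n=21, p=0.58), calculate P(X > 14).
0.152348

We have X ~ Binomial(n=21, p=0.58).

P(X > 14) = 1 - P(X ≤ 14)
                = 1 - F(14)
                = 1 - 0.847652
                = 0.152348

So there's approximately a 15.2% chance that X exceeds 14.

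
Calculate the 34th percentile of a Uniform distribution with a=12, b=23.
15.7400

We have X ~ Uniform(a=12, b=23).

We want to find x such that P(X ≤ x) = 0.34.

This is the 34th percentile, which means 34% of values fall below this point.

Using the inverse CDF (quantile function):
x = F⁻¹(0.34) = 15.7400

Verification: P(X ≤ 15.7400) = 0.34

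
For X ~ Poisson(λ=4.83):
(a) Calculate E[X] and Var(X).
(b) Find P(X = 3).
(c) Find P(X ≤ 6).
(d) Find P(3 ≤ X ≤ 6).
(a) E[X] = 4.8300, Var(X) = 4.8300
(b) P(X = 3) = 0.149985
(c) P(X ≤ 6) = 0.786595
(d) P(3 ≤ X ≤ 6) = 0.646875

We have X ~ Poisson(λ=4.83).

(a) Moments:
E[X] = 4.8300
Var(X) = 4.8300
σ = √Var(X) = 2.1977

(b) Point probability using PMF:
P(X = 3) = 0.149985

(c) Cumulative probability using CDF:
P(X ≤ 6) = F(6) = 0.786595

(d) Range probability:
P(3 ≤ X ≤ 6) = P(X ≤ 6) - P(X ≤ 2)
                   = F(6) - F(2)
                   = 0.786595 - 0.139720
                   = 0.646875

This means approximately 64.7% of outcomes fall in the interval [3, 6].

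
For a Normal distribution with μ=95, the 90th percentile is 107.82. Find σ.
σ = 10.0035

For X ~ Normal(μ, σ), the p-th percentile satisfies x = μ + z_p × σ,
where z_p = Φ⁻¹(p) is the standard normal quantile.

Step 1: z_{0.9} = Φ⁻¹(0.9) = 1.2816

Step 2: Solve for σ:
107.82 = 95 + 1.2816 × σ
σ = (107.82 - 95) / 1.2816
σ = 12.82 / 1.2816
σ = 10.0035

Verification: μ + z × σ = 95 + 1.2816 × 10.0035 = 107.82 ✓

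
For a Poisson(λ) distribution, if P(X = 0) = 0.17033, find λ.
λ = 1.7700

For a Poisson(λ) distribution, the PMF at 0 is:
P(X = 0) = λ^0 e^(-λ) / 0! = e^(-λ)

Given P(X = 0) = 0.17033:
e^(-λ) = 0.17033
-λ = ln(0.17033)
λ = -ln(0.17033) = 1.7700

Verification: e^(-1.7700) = 0.17033 ✓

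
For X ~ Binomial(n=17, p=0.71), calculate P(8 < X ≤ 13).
0.739502

We have X ~ Binomial(n=17, p=0.71).

To find P(8 < X ≤ 13), we use:
P(8 < X ≤ 13) = P(X ≤ 13) - P(X ≤ 8)
                 = F(13) - F(8)
                 = 0.772117 - 0.032614
                 = 0.739502

So there's approximately a 74.0% chance that X falls in this range.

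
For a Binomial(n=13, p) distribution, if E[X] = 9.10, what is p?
p = 0.7

For a Binomial(n, p) distribution:
E[X] = n × p

Given n = 13 and E[X] = 9.10:
9.10 = 13 × p
p = 9.10 / 13 = 0.7

Verification: Binomial(13, 0.7) has E[X] = 9.10 ✓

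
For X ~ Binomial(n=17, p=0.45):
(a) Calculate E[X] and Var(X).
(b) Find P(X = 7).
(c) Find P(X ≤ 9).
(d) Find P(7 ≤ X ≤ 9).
(a) E[X] = 7.6500, Var(X) = 4.2075
(b) P(X = 7) = 0.184073
(c) P(X ≤ 9) = 0.816592
(d) P(7 ≤ X ≤ 9) = 0.526357

We have X ~ Binomial(n=17, p=0.45).

(a) Moments:
E[X] = 7.6500
Var(X) = 4.2075
σ = √Var(X) = 2.0512

(b) Point probability using PMF:
P(X = 7) = 0.184073

(c) Cumulative probability using CDF:
P(X ≤ 9) = F(9) = 0.816592

(d) Range probability:
P(7 ≤ X ≤ 9) = P(X ≤ 9) - P(X ≤ 6)
                   = F(9) - F(6)
                   = 0.816592 - 0.290235
                   = 0.526357

This means approximately 52.6% of outcomes fall in the interval [7, 9].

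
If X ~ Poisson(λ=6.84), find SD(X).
2.6153

We have X ~ Poisson(λ=6.84).

For a Poisson distribution with λ=6.84:
σ = √Var(X) = 2.6153

The standard deviation is the square root of the variance.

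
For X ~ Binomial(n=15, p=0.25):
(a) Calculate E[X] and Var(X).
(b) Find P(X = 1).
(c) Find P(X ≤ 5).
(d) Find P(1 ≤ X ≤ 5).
(a) E[X] = 3.7500, Var(X) = 2.8125
(b) P(X = 1) = 0.066817
(c) P(X ≤ 5) = 0.851632
(d) P(1 ≤ X ≤ 5) = 0.838268

We have X ~ Binomial(n=15, p=0.25).

(a) Moments:
E[X] = 3.7500
Var(X) = 2.8125
σ = √Var(X) = 1.6771

(b) Point probability using PMF:
P(X = 1) = 0.066817

(c) Cumulative probability using CDF:
P(X ≤ 5) = F(5) = 0.851632

(d) Range probability:
P(1 ≤ X ≤ 5) = P(X ≤ 5) - P(X ≤ 0)
                   = F(5) - F(0)
                   = 0.851632 - 0.013363
                   = 0.838268

This means approximately 83.8% of outcomes fall in the interval [1, 5].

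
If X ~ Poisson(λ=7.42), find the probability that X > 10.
0.130988

We have X ~ Poisson(λ=7.42).

P(X > 10) = 1 - P(X ≤ 10)
                = 1 - F(10)
                = 1 - 0.869012
                = 0.130988

So there's approximately a 13.1% chance that X exceeds 10.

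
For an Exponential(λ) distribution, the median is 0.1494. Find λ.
λ = 4.6395

For X ~ Exponential(λ), the CDF is F(x) = 1 - e^(-λx).
The median m satisfies F(m) = 0.5:
1 - e^(-λm) = 0.5
e^(-λm) = 0.5
λm = ln(2)
m = ln(2) / λ

Given m = 0.1494:
λ = ln(2) / 0.1494 = 0.693147 / 0.1494 = 4.6395

Verification: ln(2) / 4.6395 = 0.1494 ✓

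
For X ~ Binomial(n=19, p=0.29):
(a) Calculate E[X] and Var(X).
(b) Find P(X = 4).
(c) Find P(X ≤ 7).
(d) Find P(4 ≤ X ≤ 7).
(a) E[X] = 5.5100, Var(X) = 3.9121
(b) P(X = 4) = 0.161009
(c) P(X ≤ 7) = 0.843165
(d) P(4 ≤ X ≤ 7) = 0.688964

We have X ~ Binomial(n=19, p=0.29).

(a) Moments:
E[X] = 5.5100
Var(X) = 3.9121
σ = √Var(X) = 1.9779

(b) Point probability using PMF:
P(X = 4) = 0.161009

(c) Cumulative probability using CDF:
P(X ≤ 7) = F(7) = 0.843165

(d) Range probability:
P(4 ≤ X ≤ 7) = P(X ≤ 7) - P(X ≤ 3)
                   = F(7) - F(3)
                   = 0.843165 - 0.154202
                   = 0.688964

This means approximately 68.9% of outcomes fall in the interval [4, 7].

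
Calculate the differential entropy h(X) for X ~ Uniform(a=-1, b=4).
1.6094 nats

We have X ~ Uniform(a=-1, b=4).

The differential entropy measures the uncertainty or information content of the distribution.

For a Uniform distribution with a=-1, b=4:
h(X) = 1.6094 nats

(In bits, this would be 2.3219 bits.)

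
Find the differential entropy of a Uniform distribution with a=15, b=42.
3.2958 nats

We have X ~ Uniform(a=15, b=42).

The differential entropy measures the uncertainty or information content of the distribution.

For a Uniform distribution with a=15, b=42:
h(X) = 3.2958 nats

(In bits, this would be 4.7549 bits.)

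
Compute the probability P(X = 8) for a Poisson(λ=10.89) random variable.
0.091461

We have X ~ Poisson(λ=10.89).

For a Poisson distribution, the PMF gives us the probability of each outcome.

Using the PMF formula:
P(X = 8) = 0.091461

Rounded to 4 decimal places: 0.0915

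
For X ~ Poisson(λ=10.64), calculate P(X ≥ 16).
0.074649

We have X ~ Poisson(λ=10.64).

For discrete distributions, P(X ≥ 16) = 1 - P(X ≤ 15).

P(X ≤ 15) = 0.925351
P(X ≥ 16) = 1 - 0.925351 = 0.074649

So there's approximately a 7.5% chance that X is at least 16.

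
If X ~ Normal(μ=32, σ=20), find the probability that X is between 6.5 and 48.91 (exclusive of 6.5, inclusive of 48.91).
0.699930

We have X ~ Normal(μ=32, σ=20).

To find P(6.5 < X ≤ 48.91), we use:
P(6.5 < X ≤ 48.91) = P(X ≤ 48.91) - P(X ≤ 6.5)
                 = F(48.91) - F(6.5)
                 = 0.801084 - 0.101155
                 = 0.699930

So there's approximately a 70.0% chance that X falls in this range.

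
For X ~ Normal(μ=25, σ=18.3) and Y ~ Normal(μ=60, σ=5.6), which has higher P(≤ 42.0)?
X has higher probability (P(X ≤ 42.0) = 0.8235 > P(Y ≤ 42.0) = 0.0007)

Compute P(≤ 42.0) for each distribution:

X ~ Normal(μ=25, σ=18.3):
P(X ≤ 42.0) = 0.8235

Y ~ Normal(μ=60, σ=5.6):
P(Y ≤ 42.0) = 0.0007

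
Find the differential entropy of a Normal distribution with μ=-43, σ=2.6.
2.3744 nats

We have X ~ Normal(μ=-43, σ=2.6).

The differential entropy measures the uncertainty or information content of the distribution.

For a Normal distribution with μ=-43, σ=2.6:
h(X) = 2.3744 nats

(In bits, this would be 3.4256 bits.)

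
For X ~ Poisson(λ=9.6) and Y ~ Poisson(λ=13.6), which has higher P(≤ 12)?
X has higher probability (P(X ≤ 12) = 0.8279 > P(Y ≤ 12) = 0.3989)

Compute P(≤ 12) for each distribution:

X ~ Poisson(λ=9.6):
P(X ≤ 12) = 0.8279

Y ~ Poisson(λ=13.6):
P(Y ≤ 12) = 0.3989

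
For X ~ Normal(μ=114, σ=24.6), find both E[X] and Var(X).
E[X] = 114.0000, Var(X) = 605.1600

We have X ~ Normal(μ=114, σ=24.6).

For a Normal distribution with μ=114, σ=24.6:

Expected value:
E[X] = 114.0000

Variance:
Var(X) = 605.1600

Standard deviation:
σ = √Var(X) = 24.6000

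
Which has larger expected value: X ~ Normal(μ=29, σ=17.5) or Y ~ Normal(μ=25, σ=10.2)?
X has larger mean (29.0000 > 25.0000)

Compute the expected value for each distribution:

X ~ Normal(μ=29, σ=17.5):
E[X] = 29.0000

Y ~ Normal(μ=25, σ=10.2):
E[Y] = 25.0000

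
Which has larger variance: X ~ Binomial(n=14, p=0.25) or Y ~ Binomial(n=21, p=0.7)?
Y has larger variance (4.4100 > 2.6250)

Compute the variance for each distribution:

X ~ Binomial(n=14, p=0.25):
Var(X) = 2.6250

Y ~ Binomial(n=21, p=0.7):
Var(Y) = 4.4100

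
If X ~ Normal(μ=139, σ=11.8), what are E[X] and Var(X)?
E[X] = 139.0000, Var(X) = 139.2400

We have X ~ Normal(μ=139, σ=11.8).

For a Normal distribution with μ=139, σ=11.8:

Expected value:
E[X] = 139.0000

Variance:
Var(X) = 139.2400

Standard deviation:
σ = √Var(X) = 11.8000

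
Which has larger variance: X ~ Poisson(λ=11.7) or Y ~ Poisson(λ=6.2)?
X has larger variance (11.7000 > 6.2000)

Compute the variance for each distribution:

X ~ Poisson(λ=11.7):
Var(X) = 11.7000

Y ~ Poisson(λ=6.2):
Var(Y) = 6.2000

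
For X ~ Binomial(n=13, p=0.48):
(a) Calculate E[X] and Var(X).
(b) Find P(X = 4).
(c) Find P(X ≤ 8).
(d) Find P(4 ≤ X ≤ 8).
(a) E[X] = 6.2400, Var(X) = 3.2448
(b) P(X = 4) = 0.105512
(c) P(X ≤ 8) = 0.895524
(d) P(4 ≤ X ≤ 8) = 0.833651

We have X ~ Binomial(n=13, p=0.48).

(a) Moments:
E[X] = 6.2400
Var(X) = 3.2448
σ = √Var(X) = 1.8013

(b) Point probability using PMF:
P(X = 4) = 0.105512

(c) Cumulative probability using CDF:
P(X ≤ 8) = F(8) = 0.895524

(d) Range probability:
P(4 ≤ X ≤ 8) = P(X ≤ 8) - P(X ≤ 3)
                   = F(8) - F(3)
                   = 0.895524 - 0.061873
                   = 0.833651

This means approximately 83.4% of outcomes fall in the interval [4, 8].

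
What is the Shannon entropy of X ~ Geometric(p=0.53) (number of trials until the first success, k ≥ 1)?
1.3044 nats

We have X ~ Geometric(p=0.53) (number of trials until the first success, k ≥ 1).

The Shannon entropy measures the uncertainty or information content of the distribution.

For a Geometric distribution with p=0.53 (number of trials until the first success, k ≥ 1):
H(X) = 1.3044 nats

(In bits, this would be 1.8819 bits.)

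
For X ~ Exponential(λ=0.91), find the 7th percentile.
0.0797

We have X ~ Exponential(λ=0.91).

We want to find x such that P(X ≤ x) = 0.07.

This is the 7th percentile, which means 7% of values fall below this point.

Using the inverse CDF (quantile function):
x = F⁻¹(0.07) = 0.0797

Verification: P(X ≤ 0.0797) = 0.07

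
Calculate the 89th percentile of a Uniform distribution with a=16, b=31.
29.3500

We have X ~ Uniform(a=16, b=31).

We want to find x such that P(X ≤ x) = 0.89.

This is the 89th percentile, which means 89% of values fall below this point.

Using the inverse CDF (quantile function):
x = F⁻¹(0.89) = 29.3500

Verification: P(X ≤ 29.3500) = 0.89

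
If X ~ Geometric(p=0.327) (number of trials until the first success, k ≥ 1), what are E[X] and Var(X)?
E[X] = 3.0581, Var(X) = 6.2939

We have X ~ Geometric(p=0.327) (number of trials until the first success, k ≥ 1).

For a Geometric distribution with p=0.327 (number of trials until the first success, k ≥ 1):

Expected value:
E[X] = 3.0581

Variance:
Var(X) = 6.2939

Standard deviation:
σ = √Var(X) = 2.5088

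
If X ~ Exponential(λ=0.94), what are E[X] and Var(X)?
E[X] = 1.0638, Var(X) = 1.1317

We have X ~ Exponential(λ=0.94).

For an Exponential distribution with λ=0.94:

Expected value:
E[X] = 1.0638

Variance:
Var(X) = 1.1317

Standard deviation:
σ = √Var(X) = 1.0638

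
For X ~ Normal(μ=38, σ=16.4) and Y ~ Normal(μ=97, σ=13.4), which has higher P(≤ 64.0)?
X has higher probability (P(X ≤ 64.0) = 0.9436 > P(Y ≤ 64.0) = 0.0069)

Compute P(≤ 64.0) for each distribution:

X ~ Normal(μ=38, σ=16.4):
P(X ≤ 64.0) = 0.9436

Y ~ Normal(μ=97, σ=13.4):
P(Y ≤ 64.0) = 0.0069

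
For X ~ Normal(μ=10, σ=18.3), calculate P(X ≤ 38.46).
0.940050

We have X ~ Normal(μ=10, σ=18.3).

The CDF gives us P(X ≤ k).

Using the CDF:
P(X ≤ 38.46) = 0.940050

This means there's approximately a 94.0% chance that X is at most 38.46.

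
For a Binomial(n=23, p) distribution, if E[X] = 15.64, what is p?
p = 0.68

For a Binomial(n, p) distribution:
E[X] = n × p

Given n = 23 and E[X] = 15.64:
15.64 = 23 × p
p = 15.64 / 23 = 0.68

Verification: Binomial(23, 0.68) has E[X] = 15.64 ✓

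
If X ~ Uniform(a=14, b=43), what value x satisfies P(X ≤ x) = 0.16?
18.6400

We have X ~ Uniform(a=14, b=43).

We want to find x such that P(X ≤ x) = 0.16.

This is the 16th percentile, which means 16% of values fall below this point.

Using the inverse CDF (quantile function):
x = F⁻¹(0.16) = 18.6400

Verification: P(X ≤ 18.6400) = 0.16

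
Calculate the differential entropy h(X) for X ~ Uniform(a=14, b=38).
3.1781 nats

We have X ~ Uniform(a=14, b=38).

The differential entropy measures the uncertainty or information content of the distribution.

For a Uniform distribution with a=14, b=38:
h(X) = 3.1781 nats

(In bits, this would be 4.5850 bits.)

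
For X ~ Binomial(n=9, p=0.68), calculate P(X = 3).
0.028360

We have X ~ Binomial(n=9, p=0.68).

For a Binomial distribution, the PMF gives us the probability of each outcome.

Using the PMF formula:
P(X = 3) = 0.028360

Rounded to 4 decimal places: 0.0284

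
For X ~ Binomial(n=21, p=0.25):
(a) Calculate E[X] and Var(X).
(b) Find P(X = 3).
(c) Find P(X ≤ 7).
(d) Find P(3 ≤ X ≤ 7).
(a) E[X] = 5.2500, Var(X) = 3.9375
(b) P(X = 3) = 0.117159
(c) P(X ≤ 7) = 0.870087
(d) P(3 ≤ X ≤ 7) = 0.795563

We have X ~ Binomial(n=21, p=0.25).

(a) Moments:
E[X] = 5.2500
Var(X) = 3.9375
σ = √Var(X) = 1.9843

(b) Point probability using PMF:
P(X = 3) = 0.117159

(c) Cumulative probability using CDF:
P(X ≤ 7) = F(7) = 0.870087

(d) Range probability:
P(3 ≤ X ≤ 7) = P(X ≤ 7) - P(X ≤ 2)
                   = F(7) - F(2)
                   = 0.870087 - 0.074523
                   = 0.795563

This means approximately 79.6% of outcomes fall in the interval [3, 7].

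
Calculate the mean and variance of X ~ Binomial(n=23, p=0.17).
E[X] = 3.9100, Var(X) = 3.2453

We have X ~ Binomial(n=23, p=0.17).

For a Binomial distribution with n=23, p=0.17:

Expected value:
E[X] = 3.9100

Variance:
Var(X) = 3.2453

Standard deviation:
σ = √Var(X) = 1.8015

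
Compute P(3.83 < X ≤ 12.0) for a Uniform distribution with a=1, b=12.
0.742727

We have X ~ Uniform(a=1, b=12).

To find P(3.83 < X ≤ 12.0), we use:
P(3.83 < X ≤ 12.0) = P(X ≤ 12.0) - P(X ≤ 3.83)
                 = F(12.0) - F(3.83)
                 = 1.000000 - 0.257273
                 = 0.742727

So there's approximately a 74.3% chance that X falls in this range.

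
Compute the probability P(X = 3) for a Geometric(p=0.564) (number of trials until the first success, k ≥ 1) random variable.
0.107214

We have X ~ Geometric(p=0.564) (number of trials until the first success, k ≥ 1).

For a Geometric distribution, the PMF gives us the probability of each outcome.

Using the PMF formula:
P(X = 3) = 0.107214

Rounded to 4 decimal places: 0.1072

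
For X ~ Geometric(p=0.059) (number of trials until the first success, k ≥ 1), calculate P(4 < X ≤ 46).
0.723106

We have X ~ Geometric(p=0.059) (number of trials until the first success, k ≥ 1).

To find P(4 < X ≤ 46), we use:
P(4 < X ≤ 46) = P(X ≤ 46) - P(X ≤ 4)
                 = F(46) - F(4)
                 = 0.939029 - 0.215923
                 = 0.723106

So there's approximately a 72.3% chance that X falls in this range.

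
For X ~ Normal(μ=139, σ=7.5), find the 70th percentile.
142.9330

We have X ~ Normal(μ=139, σ=7.5).

We want to find x such that P(X ≤ x) = 0.7.

This is the 70th percentile, which means 70% of values fall below this point.

Using the inverse CDF (quantile function):
x = F⁻¹(0.7) = 142.9330

Verification: P(X ≤ 142.9330) = 0.7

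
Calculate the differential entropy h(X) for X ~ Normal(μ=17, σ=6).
3.2107 nats

We have X ~ Normal(μ=17, σ=6).

The differential entropy measures the uncertainty or information content of the distribution.

For a Normal distribution with μ=17, σ=6:
h(X) = 3.2107 nats

(In bits, this would be 4.6321 bits.)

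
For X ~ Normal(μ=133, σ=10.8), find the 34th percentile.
128.5454

We have X ~ Normal(μ=133, σ=10.8).

We want to find x such that P(X ≤ x) = 0.34.

This is the 34th percentile, which means 34% of values fall below this point.

Using the inverse CDF (quantile function):
x = F⁻¹(0.34) = 128.5454

Verification: P(X ≤ 128.5454) = 0.34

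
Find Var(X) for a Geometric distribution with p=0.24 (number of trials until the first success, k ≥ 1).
13.1944

We have X ~ Geometric(p=0.24) (number of trials until the first success, k ≥ 1).

For a Geometric distribution with p=0.24 (number of trials until the first success, k ≥ 1):
Var(X) = 13.1944

The variance measures the spread of the distribution around the mean.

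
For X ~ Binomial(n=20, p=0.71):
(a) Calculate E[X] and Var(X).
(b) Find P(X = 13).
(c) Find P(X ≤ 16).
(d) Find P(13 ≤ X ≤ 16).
(a) E[X] = 14.2000, Var(X) = 4.1180
(b) P(X = 13) = 0.155797
(c) P(X ≤ 16) = 0.874378
(d) P(13 ≤ X ≤ 16) = 0.676180

We have X ~ Binomial(n=20, p=0.71).

(a) Moments:
E[X] = 14.2000
Var(X) = 4.1180
σ = √Var(X) = 2.0293

(b) Point probability using PMF:
P(X = 13) = 0.155797

(c) Cumulative probability using CDF:
P(X ≤ 16) = F(16) = 0.874378

(d) Range probability:
P(13 ≤ X ≤ 16) = P(X ≤ 16) - P(X ≤ 12)
                   = F(16) - F(12)
                   = 0.874378 - 0.198198
                   = 0.676180

This means approximately 67.6% of outcomes fall in the interval [13, 16].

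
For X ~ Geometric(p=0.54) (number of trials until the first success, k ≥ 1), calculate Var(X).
1.5775

We have X ~ Geometric(p=0.54) (number of trials until the first success, k ≥ 1).

For a Geometric distribution with p=0.54 (number of trials until the first success, k ≥ 1):
Var(X) = 1.5775

The variance measures the spread of the distribution around the mean.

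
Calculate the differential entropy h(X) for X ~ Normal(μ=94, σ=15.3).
4.1468 nats

We have X ~ Normal(μ=94, σ=15.3).

The differential entropy measures the uncertainty or information content of the distribution.

For a Normal distribution with μ=94, σ=15.3:
h(X) = 4.1468 nats

(In bits, this would be 5.9826 bits.)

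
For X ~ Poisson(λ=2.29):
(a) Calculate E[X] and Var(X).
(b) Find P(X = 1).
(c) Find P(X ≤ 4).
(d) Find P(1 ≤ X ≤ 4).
(a) E[X] = 2.2900, Var(X) = 2.2900
(b) P(X = 1) = 0.231900
(c) P(X ≤ 4) = 0.917414
(d) P(1 ≤ X ≤ 4) = 0.816148

We have X ~ Poisson(λ=2.29).

(a) Moments:
E[X] = 2.2900
Var(X) = 2.2900
σ = √Var(X) = 1.5133

(b) Point probability using PMF:
P(X = 1) = 0.231900

(c) Cumulative probability using CDF:
P(X ≤ 4) = F(4) = 0.917414

(d) Range probability:
P(1 ≤ X ≤ 4) = P(X ≤ 4) - P(X ≤ 0)
                   = F(4) - F(0)
                   = 0.917414 - 0.101266
                   = 0.816148

This means approximately 81.6% of outcomes fall in the interval [1, 4].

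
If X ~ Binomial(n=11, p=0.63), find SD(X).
1.6013

We have X ~ Binomial(n=11, p=0.63).

For a Binomial distribution with n=11, p=0.63:
σ = √Var(X) = 1.6013

The standard deviation is the square root of the variance.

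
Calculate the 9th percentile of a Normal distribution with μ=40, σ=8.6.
28.4695

We have X ~ Normal(μ=40, σ=8.6).

We want to find x such that P(X ≤ x) = 0.09.

This is the 9th percentile, which means 9% of values fall below this point.

Using the inverse CDF (quantile function):
x = F⁻¹(0.09) = 28.4695

Verification: P(X ≤ 28.4695) = 0.09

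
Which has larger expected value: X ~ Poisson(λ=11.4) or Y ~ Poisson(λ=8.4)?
X has larger mean (11.4000 > 8.4000)

Compute the expected value for each distribution:

X ~ Poisson(λ=11.4):
E[X] = 11.4000

Y ~ Poisson(λ=8.4):
E[Y] = 8.4000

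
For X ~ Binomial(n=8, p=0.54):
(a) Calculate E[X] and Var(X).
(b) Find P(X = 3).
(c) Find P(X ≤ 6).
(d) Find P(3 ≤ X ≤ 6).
(a) E[X] = 4.3200, Var(X) = 1.9872
(b) P(X = 3) = 0.181618
(c) P(X ≤ 6) = 0.943497
(d) P(3 ≤ X ≤ 6) = 0.845310

We have X ~ Binomial(n=8, p=0.54).

(a) Moments:
E[X] = 4.3200
Var(X) = 1.9872
σ = √Var(X) = 1.4097

(b) Point probability using PMF:
P(X = 3) = 0.181618

(c) Cumulative probability using CDF:
P(X ≤ 6) = F(6) = 0.943497

(d) Range probability:
P(3 ≤ X ≤ 6) = P(X ≤ 6) - P(X ≤ 2)
                   = F(6) - F(2)
                   = 0.943497 - 0.098188
                   = 0.845310

This means approximately 84.5% of outcomes fall in the interval [3, 6].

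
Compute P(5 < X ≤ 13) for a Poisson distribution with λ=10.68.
0.764672

We have X ~ Poisson(λ=10.68).

To find P(5 < X ≤ 13), we use:
P(5 < X ≤ 13) = P(X ≤ 13) - P(X ≤ 5)
                 = F(13) - F(5)
                 = 0.810023 - 0.045351
                 = 0.764672

So there's approximately a 76.5% chance that X falls in this range.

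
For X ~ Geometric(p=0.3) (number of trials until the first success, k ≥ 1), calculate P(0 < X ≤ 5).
0.831930

We have X ~ Geometric(p=0.3) (number of trials until the first success, k ≥ 1).

To find P(0 < X ≤ 5), we use:
P(0 < X ≤ 5) = P(X ≤ 5) - P(X ≤ 0)
                 = F(5) - F(0)
                 = 0.831930 - 0.000000
                 = 0.831930

So there's approximately a 83.2% chance that X falls in this range.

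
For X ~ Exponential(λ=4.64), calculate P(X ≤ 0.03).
0.129946

We have X ~ Exponential(λ=4.64).

The CDF gives us P(X ≤ k).

Using the CDF:
P(X ≤ 0.03) = 0.129946

This means there's approximately a 13.0% chance that X is at most 0.03.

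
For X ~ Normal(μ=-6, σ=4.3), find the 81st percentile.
-2.2250

We have X ~ Normal(μ=-6, σ=4.3).

We want to find x such that P(X ≤ x) = 0.81.

This is the 81st percentile, which means 81% of values fall below this point.

Using the inverse CDF (quantile function):
x = F⁻¹(0.81) = -2.2250

Verification: P(X ≤ -2.2250) = 0.81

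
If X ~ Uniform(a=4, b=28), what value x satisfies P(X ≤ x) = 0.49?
15.7600

We have X ~ Uniform(a=4, b=28).

We want to find x such that P(X ≤ x) = 0.49.

This is the 49th percentile, which means 49% of values fall below this point.

Using the inverse CDF (quantile function):
x = F⁻¹(0.49) = 15.7600

Verification: P(X ≤ 15.7600) = 0.49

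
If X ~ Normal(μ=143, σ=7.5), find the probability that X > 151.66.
0.124113

We have X ~ Normal(μ=143, σ=7.5).

P(X > 151.66) = 1 - P(X ≤ 151.66)
                = 1 - F(151.66)
                = 1 - 0.875887
                = 0.124113

So there's approximately a 12.4% chance that X exceeds 151.66.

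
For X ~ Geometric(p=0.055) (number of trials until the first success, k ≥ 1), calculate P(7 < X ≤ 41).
0.574678

We have X ~ Geometric(p=0.055) (number of trials until the first success, k ≥ 1).

To find P(7 < X ≤ 41), we use:
P(7 < X ≤ 41) = P(X ≤ 41) - P(X ≤ 7)
                 = F(41) - F(7)
                 = 0.901666 - 0.326988
                 = 0.574678

So there's approximately a 57.5% chance that X falls in this range.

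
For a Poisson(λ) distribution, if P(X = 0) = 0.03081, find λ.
λ = 3.4799

For a Poisson(λ) distribution, the PMF at 0 is:
P(X = 0) = λ^0 e^(-λ) / 0! = e^(-λ)

Given P(X = 0) = 0.03081:
e^(-λ) = 0.03081
-λ = ln(0.03081)
λ = -ln(0.03081) = 3.4799

Verification: e^(-3.4799) = 0.03081 ✓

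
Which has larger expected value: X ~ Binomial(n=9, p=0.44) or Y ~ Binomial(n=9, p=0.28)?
X has larger mean (3.9600 > 2.5200)

Compute the expected value for each distribution:

X ~ Binomial(n=9, p=0.44):
E[X] = 3.9600

Y ~ Binomial(n=9, p=0.28):
E[Y] = 2.5200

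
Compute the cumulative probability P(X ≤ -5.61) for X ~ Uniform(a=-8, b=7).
0.159333

We have X ~ Uniform(a=-8, b=7).

The CDF gives us P(X ≤ k).

Using the CDF:
P(X ≤ -5.61) = 0.159333

This means there's approximately a 15.9% chance that X is at most -5.61.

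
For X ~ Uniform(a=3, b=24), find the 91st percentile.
22.1100

We have X ~ Uniform(a=3, b=24).

We want to find x such that P(X ≤ x) = 0.91.

This is the 91st percentile, which means 91% of values fall below this point.

Using the inverse CDF (quantile function):
x = F⁻¹(0.91) = 22.1100

Verification: P(X ≤ 22.1100) = 0.91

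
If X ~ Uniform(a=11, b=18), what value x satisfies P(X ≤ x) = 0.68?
15.7600

We have X ~ Uniform(a=11, b=18).

We want to find x such that P(X ≤ x) = 0.68.

This is the 68th percentile, which means 68% of values fall below this point.

Using the inverse CDF (quantile function):
x = F⁻¹(0.68) = 15.7600

Verification: P(X ≤ 15.7600) = 0.68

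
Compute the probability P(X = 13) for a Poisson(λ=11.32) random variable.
0.097613

We have X ~ Poisson(λ=11.32).

For a Poisson distribution, the PMF gives us the probability of each outcome.

Using the PMF formula:
P(X = 13) = 0.097613

Rounded to 4 decimal places: 0.0976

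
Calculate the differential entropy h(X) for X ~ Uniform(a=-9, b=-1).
2.0794 nats

We have X ~ Uniform(a=-9, b=-1).

The differential entropy measures the uncertainty or information content of the distribution.

For a Uniform distribution with a=-9, b=-1:
h(X) = 2.0794 nats

(In bits, this would be 3.0000 bits.)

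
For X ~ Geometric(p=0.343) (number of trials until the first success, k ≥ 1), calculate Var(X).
5.5844

We have X ~ Geometric(p=0.343) (number of trials until the first success, k ≥ 1).

For a Geometric distribution with p=0.343 (number of trials until the first success, k ≥ 1):
Var(X) = 5.5844

The variance measures the spread of the distribution around the mean.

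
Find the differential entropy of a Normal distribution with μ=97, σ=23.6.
4.5802 nats

We have X ~ Normal(μ=97, σ=23.6).

The differential entropy measures the uncertainty or information content of the distribution.

For a Normal distribution with μ=97, σ=23.6:
h(X) = 4.5802 nats

(In bits, this would be 6.6078 bits.)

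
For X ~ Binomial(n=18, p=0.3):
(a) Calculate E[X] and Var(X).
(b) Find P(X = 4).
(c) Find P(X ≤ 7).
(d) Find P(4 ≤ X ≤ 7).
(a) E[X] = 5.4000, Var(X) = 3.7800
(b) P(X = 4) = 0.168104
(c) P(X ≤ 7) = 0.859317
(d) P(4 ≤ X ≤ 7) = 0.694766

We have X ~ Binomial(n=18, p=0.3).

(a) Moments:
E[X] = 5.4000
Var(X) = 3.7800
σ = √Var(X) = 1.9442

(b) Point probability using PMF:
P(X = 4) = 0.168104

(c) Cumulative probability using CDF:
P(X ≤ 7) = F(7) = 0.859317

(d) Range probability:
P(4 ≤ X ≤ 7) = P(X ≤ 7) - P(X ≤ 3)
                   = F(7) - F(3)
                   = 0.859317 - 0.164550
                   = 0.694766

This means approximately 69.5% of outcomes fall in the interval [4, 7].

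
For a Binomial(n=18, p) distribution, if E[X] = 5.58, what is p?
p = 0.31

For a Binomial(n, p) distribution:
E[X] = n × p

Given n = 18 and E[X] = 5.58:
5.58 = 18 × p
p = 5.58 / 18 = 0.31

Verification: Binomial(18, 0.31) has E[X] = 5.58 ✓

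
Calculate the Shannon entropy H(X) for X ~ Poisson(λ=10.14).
2.5685 nats

We have X ~ Poisson(λ=10.14).

The Shannon entropy measures the uncertainty or information content of the distribution.

For a Poisson distribution with λ=10.14:
H(X) = 2.5685 nats

(In bits, this would be 3.7055 bits.)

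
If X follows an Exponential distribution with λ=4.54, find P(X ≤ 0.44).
0.864340

We have X ~ Exponential(λ=4.54).

The CDF gives us P(X ≤ k).

Using the CDF:
P(X ≤ 0.44) = 0.864340

This means there's approximately a 86.4% chance that X is at most 0.44.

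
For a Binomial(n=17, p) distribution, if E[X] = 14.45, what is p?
p = 0.85

For a Binomial(n, p) distribution:
E[X] = n × p

Given n = 17 and E[X] = 14.45:
14.45 = 17 × p
p = 14.45 / 17 = 0.85

Verification: Binomial(17, 0.85) has E[X] = 14.45 ✓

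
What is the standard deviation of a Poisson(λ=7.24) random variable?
2.6907

We have X ~ Poisson(λ=7.24).

For a Poisson distribution with λ=7.24:
σ = √Var(X) = 2.6907

The standard deviation is the square root of the variance.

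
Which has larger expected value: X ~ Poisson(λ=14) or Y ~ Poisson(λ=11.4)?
X has larger mean (14.0000 > 11.4000)

Compute the expected value for each distribution:

X ~ Poisson(λ=14):
E[X] = 14.0000

Y ~ Poisson(λ=11.4):
E[Y] = 11.4000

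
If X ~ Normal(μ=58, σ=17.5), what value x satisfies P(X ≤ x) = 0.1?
35.5728

We have X ~ Normal(μ=58, σ=17.5).

We want to find x such that P(X ≤ x) = 0.1.

This is the 10th percentile, which means 10% of values fall below this point.

Using the inverse CDF (quantile function):
x = F⁻¹(0.1) = 35.5728

Verification: P(X ≤ 35.5728) = 0.1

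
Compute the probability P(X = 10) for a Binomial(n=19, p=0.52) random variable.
0.180623

We have X ~ Binomial(n=19, p=0.52).

For a Binomial distribution, the PMF gives us the probability of each outcome.

Using the PMF formula:
P(X = 10) = 0.180623

Rounded to 4 decimal places: 0.1806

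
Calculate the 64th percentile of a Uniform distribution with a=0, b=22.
14.0800

We have X ~ Uniform(a=0, b=22).

We want to find x such that P(X ≤ x) = 0.64.

This is the 64th percentile, which means 64% of values fall below this point.

Using the inverse CDF (quantile function):
x = F⁻¹(0.64) = 14.0800

Verification: P(X ≤ 14.0800) = 0.64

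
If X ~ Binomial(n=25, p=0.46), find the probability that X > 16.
0.022192

We have X ~ Binomial(n=25, p=0.46).

P(X > 16) = 1 - P(X ≤ 16)
                = 1 - F(16)
                = 1 - 0.977808
                = 0.022192

So there's approximately a 2.2% chance that X exceeds 16.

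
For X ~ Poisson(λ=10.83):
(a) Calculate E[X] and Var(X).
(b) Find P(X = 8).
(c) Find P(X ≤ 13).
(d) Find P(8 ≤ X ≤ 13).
(a) E[X] = 10.8300, Var(X) = 10.8300
(b) P(X = 8) = 0.092918
(c) P(X ≤ 13) = 0.796783
(d) P(8 ≤ X ≤ 13) = 0.642271

We have X ~ Poisson(λ=10.83).

(a) Moments:
E[X] = 10.8300
Var(X) = 10.8300
σ = √Var(X) = 3.2909

(b) Point probability using PMF:
P(X = 8) = 0.092918

(c) Cumulative probability using CDF:
P(X ≤ 13) = F(13) = 0.796783

(d) Range probability:
P(8 ≤ X ≤ 13) = P(X ≤ 13) - P(X ≤ 7)
                   = F(13) - F(7)
                   = 0.796783 - 0.154513
                   = 0.642271

This means approximately 64.2% of outcomes fall in the interval [8, 13].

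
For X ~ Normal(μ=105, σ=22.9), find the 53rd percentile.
106.7237

We have X ~ Normal(μ=105, σ=22.9).

We want to find x such that P(X ≤ x) = 0.53.

This is the 53rd percentile, which means 53% of values fall below this point.

Using the inverse CDF (quantile function):
x = F⁻¹(0.53) = 106.7237

Verification: P(X ≤ 106.7237) = 0.53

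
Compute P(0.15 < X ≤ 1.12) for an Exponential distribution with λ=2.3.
0.632143

We have X ~ Exponential(λ=2.3).

To find P(0.15 < X ≤ 1.12), we use:
P(0.15 < X ≤ 1.12) = P(X ≤ 1.12) - P(X ≤ 0.15)
                 = F(1.12) - F(0.15)
                 = 0.923922 - 0.291780
                 = 0.632143

So there's approximately a 63.2% chance that X falls in this range.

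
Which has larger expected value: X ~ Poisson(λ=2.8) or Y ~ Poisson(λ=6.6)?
Y has larger mean (6.6000 > 2.8000)

Compute the expected value for each distribution:

X ~ Poisson(λ=2.8):
E[X] = 2.8000

Y ~ Poisson(λ=6.6):
E[Y] = 6.6000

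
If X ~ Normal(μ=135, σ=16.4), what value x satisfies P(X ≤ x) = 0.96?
163.7113

We have X ~ Normal(μ=135, σ=16.4).

We want to find x such that P(X ≤ x) = 0.96.

This is the 96th percentile, which means 96% of values fall below this point.

Using the inverse CDF (quantile function):
x = F⁻¹(0.96) = 163.7113

Verification: P(X ≤ 163.7113) = 0.96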